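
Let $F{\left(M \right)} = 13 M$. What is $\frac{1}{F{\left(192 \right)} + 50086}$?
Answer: $\frac{1}{52582} \approx 1.9018 \cdot 10^{-5}$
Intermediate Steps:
$\frac{1}{F{\left(192 \right)} + 50086} = \frac{1}{13 \cdot 192 + 50086} = \frac{1}{2496 + 50086} = \frac{1}{52582}$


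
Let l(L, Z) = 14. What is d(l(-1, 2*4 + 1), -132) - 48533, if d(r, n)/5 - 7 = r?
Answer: -48428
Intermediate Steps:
d(r, n) = 35 + 5*r
d(l(-1, 2*4 + 1), -132) - 48533 = (35 + 5*14) - 48533 = (35 + 70) - 48533 = 105 - 48533 = -48428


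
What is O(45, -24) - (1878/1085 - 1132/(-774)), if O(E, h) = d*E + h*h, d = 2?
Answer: 278309174/419895 ≈ 662.81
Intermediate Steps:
O(E, h) = h² + 2*E (O(E, h) = 2*E + h*h = 2*E + h² = h² + 2*E)
O(45, -24) - (1878/1085 - 1132/(-774)) = ((-24)² + 2*45) - (1878/1085 - 1132/(-774)) = (576 + 90) - (1878*(1/1085) - 1132*(-1/774)) = 666 - (1878/1085 + 566/387) = 666 - 1*1340896/419895 = 666 - 1340896/419895 = 278309174/419895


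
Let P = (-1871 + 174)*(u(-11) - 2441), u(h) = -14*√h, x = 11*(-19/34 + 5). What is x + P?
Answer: 140842479/34 + 23758*I*√11 ≈ 4.1424e+6 + 78796.0*I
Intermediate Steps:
x = 1661/34 (x = 11*(-19*1/34 + 5) = 11*(-19/34 + 5) = 11*(151/34) = 1661/34 ≈ 48.853)
P = 4142377 + 23758*I*√11 (P = (-1871 + 174)*(-14*I*√11 - 2441) = -1697*(-14*I*√11 - 2441) = -1697*(-2441 - 14*I*√11) = 4142377 + 23758*I*√11 ≈ 4.1424e+6 + 78796.0*I)
x + P = 1661/34 + (4142377 + 23758*I*√11) = 140842479/34 + 23758*I*√11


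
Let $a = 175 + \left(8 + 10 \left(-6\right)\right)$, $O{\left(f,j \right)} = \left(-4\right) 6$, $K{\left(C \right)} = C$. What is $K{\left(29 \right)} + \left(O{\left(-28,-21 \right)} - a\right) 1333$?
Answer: $-195922$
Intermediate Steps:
$O{\left(f,j \right)} = -24$
$a = 123$ ($a = 175 + \left(8 - 60\right) = 175 - 52 = 123$)
$K{\left(29 \right)} + \left(O{\left(-28,-21 \right)} - a\right) 1333 = 29 + \left(-24 - 123\right) 1333 = 29 - 195951 = -195922$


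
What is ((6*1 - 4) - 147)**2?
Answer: 21025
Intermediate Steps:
((6*1 - 4) - 147)**2 = ((6 - 4) - 147)**2 = (2 - 147)**2 = (-145)**2 = 21025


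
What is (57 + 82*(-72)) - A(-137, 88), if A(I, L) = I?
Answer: -5710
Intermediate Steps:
(57 + 82*(-72)) - A(-137, 88) = (57 + 82*(-72)) - 1*(-137) = (57 - 5904) + 137 = -5847 + 137 = -5710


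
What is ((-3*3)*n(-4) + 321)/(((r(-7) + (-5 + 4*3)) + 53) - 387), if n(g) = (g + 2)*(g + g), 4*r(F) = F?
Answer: -708/1315 ≈ -0.53840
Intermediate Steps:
r(F) = F/4
n(g) = 2*g*(2 + g) (n(g) = (2 + g)*(2*g) = 2*g*(2 + g))
((-3*3)*n(-4) + 321)/(((r(-7) + (-5 + 4*3)) + 53) - 387) = ((-3*3)*(2*(-4)*(2 - 4)) + 321)/((((¼)*(-7) + (-5 + 4*3)) + 53) - 387) = (-18*(-4)*(-2) + 321)/(((-7/4 + (-5 + 12)) + 53) - 387) = (-9*16 + 321)/(((-7/4 + 7) + 53) - 387) = (-144 + 321)/((21/4 + 53) - 387) = 177/(233/4 - 387) = 177/(-1315/4) = 177*(-4/1315) = -708/1315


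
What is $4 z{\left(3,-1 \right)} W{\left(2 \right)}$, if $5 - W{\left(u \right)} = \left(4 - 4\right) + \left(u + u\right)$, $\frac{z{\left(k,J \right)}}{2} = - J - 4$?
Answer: $-24$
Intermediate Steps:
$z{\left(k,J \right)} = -8 - 2 J$ ($z{\left(k,J \right)} = 2 \left(- J - 4\right) = 2 \left(-4 - J\right) = -8 - 2 J$)
$W{\left(u \right)} = 5 - 2 u$ ($W{\left(u \right)} = 5 - \left(\left(4 - 4\right) + \left(u + u\right)\right) = 5 - \left(0 + 2 u\right) = 5 - 2 u$)
$4 z{\left(3,-1 \right)} W{\left(2 \right)} = 4 \left(-8 - -2\right) \left(5 - 4\right) = 4 \left(-8 + 2\right) \left(5 - 4\right) = 4 \left(-6\right) 1 = \left(-24\right) 1 = -24$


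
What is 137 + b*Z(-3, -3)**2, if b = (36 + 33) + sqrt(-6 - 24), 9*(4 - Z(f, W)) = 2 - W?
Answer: 25802/27 + 961*I*sqrt(30)/81 ≈ 955.63 + 64.983*I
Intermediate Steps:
Z(f, W) = 34/9 + W/9 (Z(f, W) = 4 - (2 - W)/9 = 4 + (-2/9 + W/9) = 34/9 + W/9)
b = 69 + I*sqrt(30) (b = 69 + sqrt(-30) = 69 + I*sqrt(30) ≈ 69.0 + 5.4772*I)
137 + b*Z(-3, -3)**2 = 137 + (69 + I*sqrt(30))*(34/9 + (1/9)*(-3))**2 = 137 + (69 + I*sqrt(30))*(34/9 - 1/3)**2 = 137 + (69 + I*sqrt(30))*(31/9)**2 = 137 + (69 + I*sqrt(30))*(961/81) = 137 + (22103/27 + 961*I*sqrt(30)/81) = 25802/27 + 961*I*sqrt(30)/81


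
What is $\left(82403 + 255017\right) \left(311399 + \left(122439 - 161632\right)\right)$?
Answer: $91847748520$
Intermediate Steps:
$\left(82403 + 255017\right) \left(311399 + \left(122439 - 161632\right)\right) = 337420 \left(311399 + \left(122439 - 161632\right)\right) = 337420 \left(311399 - 39193\right) = 337420 \cdot 272206 = 91847748520$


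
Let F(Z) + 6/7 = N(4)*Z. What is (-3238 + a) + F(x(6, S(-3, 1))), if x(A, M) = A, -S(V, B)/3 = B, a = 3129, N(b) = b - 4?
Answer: -769/7 ≈ -109.86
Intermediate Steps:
N(b) = -4 + b
S(V, B) = -3*B
F(Z) = -6/7 (F(Z) = -6/7 + (-4 + 4)*Z = -6/7 + 0*Z = -6/7 + 0 = -6/7)
(-3238 + a) + F(x(6, S(-3, 1))) = (-3238 + 3129) - 6/7 = -109 - 6/7 = -769/7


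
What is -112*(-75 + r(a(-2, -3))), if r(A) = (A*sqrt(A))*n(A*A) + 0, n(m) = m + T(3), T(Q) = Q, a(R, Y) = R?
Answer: 8400 + 1568*I*sqrt(2) ≈ 8400.0 + 2217.5*I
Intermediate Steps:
n(m) = 3 + m (n(m) = m + 3 = 3 + m)
r(A) = A**(3/2)*(3 + A**2) (r(A) = (A*sqrt(A))*(3 + A*A) + 0 = A**(3/2)*(3 + A**2) + 0 = A**(3/2)*(3 + A**2))
-112*(-75 + r(a(-2, -3))) = -112*(-75 + (-2)**(3/2)*(3 + (-2)**2)) = -112*(-75 + (-2*I*sqrt(2))*(3 + 4)) = -112*(-75 - 2*I*sqrt(2)*7) = -112*(-75 - 14*I*sqrt(2)) = 8400 + 1568*I*sqrt(2)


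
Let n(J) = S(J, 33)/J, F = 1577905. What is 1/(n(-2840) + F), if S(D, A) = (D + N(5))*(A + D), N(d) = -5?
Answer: 568/894652857 ≈ 6.3488e-7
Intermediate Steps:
S(D, A) = (-5 + D)*(A + D) (S(D, A) = (D - 5)*(A + D) = (-5 + D)*(A + D))
n(J) = (-165 + J² + 28*J)/J (n(J) = (J² - 5*33 - 5*J + 33*J)/J = (J² - 165 - 5*J + 33*J)/J = (-165 + J² + 28*J)/J)
1/(n(-2840) + F) = 1/((28 - 2840 - 165/(-2840)) + 1577905) = 1/((28 - 2840 - 165*(-1/2840)) + 1577905) = 1/((28 - 2840 + 33/568) + 1577905) = 1/(-1597183/568 + 1577905) = 1/(894652857/568) = 568/894652857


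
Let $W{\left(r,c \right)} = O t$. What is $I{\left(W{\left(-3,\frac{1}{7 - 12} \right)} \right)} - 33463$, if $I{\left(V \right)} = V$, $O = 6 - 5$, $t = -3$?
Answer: $-33466$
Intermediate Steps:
$O = 1$ ($O = 6 - 5 = 1$)
$W{\left(r,c \right)} = -3$ ($W{\left(r,c \right)} = 1 \left(-3\right) = -3$)
$I{\left(W{\left(-3,\frac{1}{7 - 12} \right)} \right)} - 33463 = -3 - 33463 = -33466$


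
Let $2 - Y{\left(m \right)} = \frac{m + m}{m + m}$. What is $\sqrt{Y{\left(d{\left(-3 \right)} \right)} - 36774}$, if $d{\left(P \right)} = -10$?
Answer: $i \sqrt{36773} \approx 191.76 i$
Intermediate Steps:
$Y{\left(m \right)} = 1$ ($Y{\left(m \right)} = 2 - \frac{m + m}{m + m} = 2 - \frac{2 m}{2 m} = 2 - 2 m \frac{1}{2 m} = 2 - 1 = 1$)
$\sqrt{Y{\left(d{\left(-3 \right)} \right)} - 36774} = \sqrt{1 - 36774} = \sqrt{-36773} = i \sqrt{36773}$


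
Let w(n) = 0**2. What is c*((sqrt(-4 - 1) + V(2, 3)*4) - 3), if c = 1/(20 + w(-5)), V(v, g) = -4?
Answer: -19/20 + I*sqrt(5)/20 ≈ -0.95 + 0.1118*I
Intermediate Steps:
w(n) = 0
c = 1/20 (c = 1/(20 + 0) = 1/20 ≈ 0.050000)
c*((sqrt(-4 - 1) + V(2, 3)*4) - 3) = ((sqrt(-4 - 1) - 4*4) - 3)/20 = ((sqrt(-5) - 16) - 3)/20 = ((I*sqrt(5) - 16) - 3)/20 = ((-16 + I*sqrt(5)) - 3)/20 = (-19 + I*sqrt(5))/20 = -19/20 + I*sqrt(5)/20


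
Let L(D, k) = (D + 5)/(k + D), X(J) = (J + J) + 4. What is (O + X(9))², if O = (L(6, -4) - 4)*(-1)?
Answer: 1681/4 ≈ 420.25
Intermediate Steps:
X(J) = 4 + 2*J (X(J) = 2*J + 4 = 4 + 2*J)
L(D, k) = (5 + D)/(D + k)
O = -3/2 (O = ((5 + 6)/(6 - 4) - 4)*(-1) = (11/2 - 4)*(-1) = (3/2)*(-1) = -3/2 ≈ -1.5000)
(O + X(9))² = (-3/2 + (4 + 2*9))² = (-3/2 + (4 + 18))² = (-3/2 + 22)² = (41/2)² = 1681/4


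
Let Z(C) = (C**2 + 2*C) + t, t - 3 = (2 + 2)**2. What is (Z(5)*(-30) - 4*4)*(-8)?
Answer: 13088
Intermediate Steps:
t = 19 (t = 3 + (2 + 2)**2 = 3 + 4**2 = 3 + 16 = 19)
Z(C) = 19 + C**2 + 2*C (Z(C) = (C**2 + 2*C) + 19 = 19 + C**2 + 2*C)
(Z(5)*(-30) - 4*4)*(-8) = ((19 + 5**2 + 2*5)*(-30) - 4*4)*(-8) = ((19 + 25 + 10)*(-30) - 16)*(-8) = (54*(-30) - 16)*(-8) = (-1620 - 16)*(-8) = -1636*(-8) = 13088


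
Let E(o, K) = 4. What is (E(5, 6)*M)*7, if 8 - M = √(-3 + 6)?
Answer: 224 - 28*√3 ≈ 175.50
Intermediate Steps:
M = 8 - √3 (M = 8 - √(-3 + 6) = 8 - √3 ≈ 6.2680)
(E(5, 6)*M)*7 = (4*(8 - √3))*7 = (32 - 4*√3)*7 = 224 - 28*√3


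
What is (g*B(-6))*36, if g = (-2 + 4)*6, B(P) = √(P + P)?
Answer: 864*I*√3 ≈ 1496.5*I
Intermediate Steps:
B(P) = √2*√P (B(P) = √(2*P) = √2*√P)
g = 12 (g = 2*6 = 12)
(g*B(-6))*36 = (12*(√2*√(-6)))*36 = (12*(√2*(I*√6)))*36 = (12*(2*I*√3))*36 = (24*I*√3)*36 = 864*I*√3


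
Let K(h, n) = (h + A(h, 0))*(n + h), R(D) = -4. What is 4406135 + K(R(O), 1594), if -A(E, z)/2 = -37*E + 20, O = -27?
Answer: 3865535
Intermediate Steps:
A(E, z) = -40 + 74*E (A(E, z) = -2*(-37*E + 20) = -2*(20 - 37*E) = -40 + 74*E)
K(h, n) = (-40 + 75*h)*(h + n) (K(h, n) = (h + (-40 + 74*h))*(n + h) = (-40 + 75*h)*(h + n))
4406135 + K(R(O), 1594) = 4406135 + (-40*(-4) - 40*1594 + 75*(-4)² + 75*(-4)*1594) = 4406135 + (160 - 63760 + 75*16 - 478200) = 4406135 + (160 - 63760 + 1200 - 478200) = 4406135 - 540600 = 3865535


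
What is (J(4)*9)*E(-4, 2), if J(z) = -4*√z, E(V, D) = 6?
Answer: -432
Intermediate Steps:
(J(4)*9)*E(-4, 2) = (-4*√4*9)*6 = (-4*2*9)*6 = -8*9*6 = -72*6 = -432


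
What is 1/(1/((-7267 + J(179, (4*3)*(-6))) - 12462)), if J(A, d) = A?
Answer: -19550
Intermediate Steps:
1/(1/((-7267 + J(179, (4*3)*(-6))) - 12462)) = 1/(1/((-7267 + 179) - 12462)) = 1/(1/(-7088 - 12462)) = 1/(1/(-19550)) = 1/(-1/19550) = -19550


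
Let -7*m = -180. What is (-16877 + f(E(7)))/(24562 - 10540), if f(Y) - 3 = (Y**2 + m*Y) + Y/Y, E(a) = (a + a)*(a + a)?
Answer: 8861/4674 ≈ 1.8958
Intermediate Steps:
m = 180/7 (m = -1/7*(-180) = 180/7 ≈ 25.714)
E(a) = 4*a**2 (E(a) = (2*a)*(2*a) = 4*a**2)
f(Y) = 4 + Y**2 + 180*Y/7 (f(Y) = 3 + ((Y**2 + 180*Y/7) + Y/Y) = 3 + ((Y**2 + 180*Y/7) + 1) = 3 + (1 + Y**2 + 180*Y/7) = 4 + Y**2 + 180*Y/7)
(-16877 + f(E(7)))/(24562 - 10540) = (-16877 + (4 + (4*7**2)**2 + 180*(4*7**2)/7))/(24562 - 10540) = (-16877 + (4 + (4*49)**2 + 180*(4*49)/7))/14022 = (-16877 + (4 + 196**2 + (180/7)*196))*(1/14022) = (-16877 + (4 + 38416 + 5040))*(1/14022) = (-16877 + 43460)*(1/14022) = 26583*(1/14022) = 8861/4674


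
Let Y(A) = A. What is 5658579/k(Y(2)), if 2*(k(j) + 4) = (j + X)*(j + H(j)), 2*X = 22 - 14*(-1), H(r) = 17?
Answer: 1886193/62 ≈ 30422.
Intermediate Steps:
X = 18 (X = (22 - 14*(-1))/2 = (22 + 14)/2 = (½)*36 = 18)
k(j) = -4 + (17 + j)*(18 + j)/2 (k(j) = -4 + ((j + 18)*(j + 17))/2 = -4 + ((18 + j)*(17 + j))/2 = -4 + ((17 + j)*(18 + j))/2 = -4 + (17 + j)*(18 + j)/2)
5658579/k(Y(2)) = 5658579/(149 + (½)*2² + (35/2)*2) = 5658579/(149 + (½)*4 + 35) = 5658579/(149 + 2 + 35) = 5658579/186 = 5658579*(1/186) = 1886193/62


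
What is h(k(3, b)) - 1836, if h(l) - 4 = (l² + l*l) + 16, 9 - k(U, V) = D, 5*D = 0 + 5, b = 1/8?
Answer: -1688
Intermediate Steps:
b = ⅛ ≈ 0.12500
D = 1 (D = (0 + 5)/5 = (⅕)*5 = 1)
k(U, V) = 8 (k(U, V) = 9 - 1*1 = 9 - 1 = 8)
h(l) = 20 + 2*l² (h(l) = 4 + ((l² + l*l) + 16) = 4 + ((l² + l²) + 16) = 4 + (2*l² + 16) = 4 + (16 + 2*l²) = 20 + 2*l²)
h(k(3, b)) - 1836 = (20 + 2*8²) - 1836 = (20 + 2*64) - 1836 = (20 + 128) - 1836 = 148 - 1836 = -1688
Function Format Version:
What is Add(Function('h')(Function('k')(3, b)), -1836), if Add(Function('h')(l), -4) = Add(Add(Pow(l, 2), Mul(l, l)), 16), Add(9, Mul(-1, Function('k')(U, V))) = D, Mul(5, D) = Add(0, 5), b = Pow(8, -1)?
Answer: -1688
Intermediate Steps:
b = Rational(1, 8) ≈ 0.12500
D = 1 (D = Mul(Rational(1, 5), Add(0, 5)) = Mul(Rational(1, 5), 5) = 1)
Function('k')(U, V) = 8 (Function('k')(U, V) = Add(9, Mul(-1, 1)) = Add(9, -1) = 8)
Function('h')(l) = Add(20, Mul(2, Pow(l, 2))) (Function('h')(l) = Add(4, Add(Add(Pow(l, 2), Mul(l, l)), 16)) = Add(4, Add(Add(Pow(l, 2), Pow(l, 2)), 16)) = Add(4, Add(Mul(2, Pow(l, 2)), 16)) = Add(4, Add(16, Mul(2, Pow(l, 2)))) = Add(20, Mul(2, Pow(l, 2))))
Add(Function('h')(Function('k')(3, b)), -1836) = Add(Add(20, Mul(2, Pow(8, 2))), -1836) = Add(Add(20, Mul(2, 64)), -1836) = Add(Add(20, 128), -1836) = Add(148, -1836) = -1688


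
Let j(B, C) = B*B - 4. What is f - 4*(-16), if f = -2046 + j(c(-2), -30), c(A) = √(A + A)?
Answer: -1990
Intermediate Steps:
c(A) = √2*√A (c(A) = √(2*A) = √2*√A)
j(B, C) = -4 + B² (j(B, C) = B² - 4 = -4 + B²)
f = -2054 (f = -2046 + (-4 + (√2*√(-2))²) = -2046 + (-4 + (√2*(I*√2))²) = -2046 + (-4 + (2*I)²) = -2046 + (-4 - 4) = -2046 - 8 = -2054)
f - 4*(-16) = -2054 - 4*(-16) = -2054 - 1*(-64) = -2054 + 64 = -1990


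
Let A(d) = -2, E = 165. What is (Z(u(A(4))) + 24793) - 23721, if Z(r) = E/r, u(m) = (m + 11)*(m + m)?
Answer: 12809/12 ≈ 1067.4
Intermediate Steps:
u(m) = 2*m*(11 + m) (u(m) = (11 + m)*(2*m) = 2*m*(11 + m))
Z(r) = 165/r
(Z(u(A(4))) + 24793) - 23721 = (165/((2*(-2)*(11 - 2))) + 24793) - 23721 = (165/((2*(-2)*9)) + 24793) - 23721 = (165/(-36) + 24793) - 23721 = (165*(-1/36) + 24793) - 23721 = (-55/12 + 24793) - 23721 = 297461/12 - 23721 = 12809/12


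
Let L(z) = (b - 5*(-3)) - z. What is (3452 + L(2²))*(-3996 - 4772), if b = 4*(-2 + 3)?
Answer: -30398656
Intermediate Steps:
b = 4 (b = 4*1 = 4)
L(z) = 19 - z (L(z) = (4 - 5*(-3)) - z = (4 + 15) - z = 19 - z)
(3452 + L(2²))*(-3996 - 4772) = (3452 + (19 - 1*2²))*(-3996 - 4772) = (3452 + (19 - 1*4))*(-8768) = (3452 + (19 - 4))*(-8768) = (3452 + 15)*(-8768) = 3467*(-8768) = -30398656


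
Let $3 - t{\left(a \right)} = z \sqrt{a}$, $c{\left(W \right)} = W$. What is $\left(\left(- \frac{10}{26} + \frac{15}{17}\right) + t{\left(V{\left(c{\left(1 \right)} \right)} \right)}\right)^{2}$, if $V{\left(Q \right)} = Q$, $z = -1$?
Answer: $\frac{988036}{48841} \approx 20.23$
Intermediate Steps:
$t{\left(a \right)} = 3 + \sqrt{a}$ ($t{\left(a \right)} = 3 - - \sqrt{a} = 3 + \sqrt{a}$)
$\left(\left(- \frac{10}{26} + \frac{15}{17}\right) + t{\left(V{\left(c{\left(1 \right)} \right)} \right)}\right)^{2} = \left(\left(- \frac{10}{26} + \frac{15}{17}\right) + \left(3 + \sqrt{1}\right)\right)^{2} = \left(\left(\left(-10\right) \frac{1}{26} + 15 \cdot \frac{1}{17}\right) + \left(3 + 1\right)\right)^{2} = \left(\left(- \frac{5}{13} + \frac{15}{17}\right) + 4\right)^{2} = \left(\frac{110}{221} + 4\right)^{2} = \left(\frac{994}{221}\right)^{2} = \frac{988036}{48841}$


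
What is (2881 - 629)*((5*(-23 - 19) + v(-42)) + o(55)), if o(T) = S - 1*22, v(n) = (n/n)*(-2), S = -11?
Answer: -551740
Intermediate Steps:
v(n) = -2 (v(n) = 1*(-2) = -2)
o(T) = -33 (o(T) = -11 - 1*22 = -11 - 22 = -33)
(2881 - 629)*((5*(-23 - 19) + v(-42)) + o(55)) = (2881 - 629)*((5*(-23 - 19) - 2) - 33) = 2252*((5*(-42) - 2) - 33) = 2252*((-210 - 2) - 33) = 2252*(-212 - 33) = 2252*(-245) = -551740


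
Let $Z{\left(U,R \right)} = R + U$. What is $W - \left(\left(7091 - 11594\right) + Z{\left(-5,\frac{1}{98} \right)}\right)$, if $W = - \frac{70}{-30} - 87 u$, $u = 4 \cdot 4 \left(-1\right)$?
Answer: $\frac{1735283}{294} \approx 5902.3$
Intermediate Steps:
$u = -16$ ($u = 16 \left(-1\right) = -16$)
$W = \frac{4183}{3}$ ($W = - \frac{70}{-30} - -1392 = \left(-70\right) \left(- \frac{1}{30}\right) + 1392 = \frac{7}{3} + 1392 = \frac{4183}{3} \approx 1394.3$)
$W - \left(\left(7091 - 11594\right) + Z{\left(-5,\frac{1}{98} \right)}\right) = \frac{4183}{3} - \left(\left(7091 - 11594\right) - \left(5 - \frac{1}{98}\right)\right) = \frac{4183}{3} - \left(\left(7091 - 11594\right) + \left(\frac{1}{98} - 5\right)\right) = \frac{4183}{3} - \left(\left(7091 - 11594\right) - \frac{489}{98}\right) = \frac{4183}{3} - \left(-4503 - \frac{489}{98}\right) = \frac{4183}{3} - - \frac{441783}{98} = \frac{4183}{3} + \frac{441783}{98} = \frac{1735283}{294}$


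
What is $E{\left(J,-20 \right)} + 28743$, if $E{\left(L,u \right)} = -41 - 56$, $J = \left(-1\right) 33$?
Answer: $28646$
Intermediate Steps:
$J = -33$
$E{\left(L,u \right)} = -97$ ($E{\left(L,u \right)} = -41 - 56 = -97$)
$E{\left(J,-20 \right)} + 28743 = -97 + 28743 = 28646$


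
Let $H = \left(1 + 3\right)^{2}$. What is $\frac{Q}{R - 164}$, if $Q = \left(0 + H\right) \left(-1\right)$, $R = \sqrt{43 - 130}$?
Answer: $\frac{2624}{26983} + \frac{16 i \sqrt{87}}{26983} \approx 0.097246 + 0.0055308 i$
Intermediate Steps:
$R = i \sqrt{87}$ ($R = \sqrt{-87} = i \sqrt{87} \approx 9.3274 i$)
$H = 16$ ($H = 4^{2} = 16$)
$Q = -16$ ($Q = \left(0 + 16\right) \left(-1\right) = 16 \left(-1\right) = -16$)
$\frac{Q}{R - 164} = - \frac{16}{i \sqrt{87} - 164} = - \frac{16}{-164 + i \sqrt{87}}$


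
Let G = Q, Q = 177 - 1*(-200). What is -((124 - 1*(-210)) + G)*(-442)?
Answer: 314262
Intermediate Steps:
Q = 377 (Q = 177 + 200 = 377)
G = 377
-((124 - 1*(-210)) + G)*(-442) = -((124 - 1*(-210)) + 377)*(-442) = -((124 + 210) + 377)*(-442) = -(334 + 377)*(-442) = -711*(-442) = -1*(-314262) = 314262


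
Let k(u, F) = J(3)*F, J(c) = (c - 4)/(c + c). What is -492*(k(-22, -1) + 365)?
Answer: -179662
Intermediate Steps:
J(c) = (-4 + c)/(2*c) (J(c) = (-4 + c)/((2*c)) = (-4 + c)*(1/(2*c)) = (-4 + c)/(2*c))
k(u, F) = -F/6 (k(u, F) = ((1/2)*(-4 + 3)/3)*F = ((1/2)*(1/3)*(-1))*F = -F/6)
-492*(k(-22, -1) + 365) = -492*(-1/6*(-1) + 365) = -492*(1/6 + 365) = -492*2191/6 = -179662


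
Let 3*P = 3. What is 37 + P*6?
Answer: 43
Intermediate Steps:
P = 1 (P = (1/3)*3 = 1)
37 + P*6 = 37 + 1*6 = 37 + 6 = 43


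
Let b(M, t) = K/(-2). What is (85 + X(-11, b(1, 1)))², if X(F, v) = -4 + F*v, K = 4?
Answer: 10609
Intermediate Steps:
b(M, t) = -2 (b(M, t) = 4/(-2) = 4*(-½) = -2)
(85 + X(-11, b(1, 1)))² = (85 + (-4 - 11*(-2)))² = (85 + (-4 + 22))² = (85 + 18)² = 103² = 10609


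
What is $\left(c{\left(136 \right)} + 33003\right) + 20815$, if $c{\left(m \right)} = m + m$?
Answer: $54090$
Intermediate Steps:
$c{\left(m \right)} = 2 m$
$\left(c{\left(136 \right)} + 33003\right) + 20815 = \left(2 \cdot 136 + 33003\right) + 20815 = \left(272 + 33003\right) + 20815 = 33275 + 20815 = 54090$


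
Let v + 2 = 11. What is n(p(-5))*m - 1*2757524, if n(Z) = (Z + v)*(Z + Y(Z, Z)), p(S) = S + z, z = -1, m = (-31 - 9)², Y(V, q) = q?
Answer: -2815124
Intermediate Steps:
m = 1600 (m = (-40)² = 1600)
v = 9 (v = -2 + 11 = 9)
p(S) = -1 + S (p(S) = S - 1 = -1 + S)
n(Z) = 2*Z*(9 + Z) (n(Z) = (Z + 9)*(Z + Z) = (9 + Z)*(2*Z) = 2*Z*(9 + Z))
n(p(-5))*m - 1*2757524 = (2*(-1 - 5)*(9 + (-1 - 5)))*1600 - 1*2757524 = (2*(-6)*(9 - 6))*1600 - 2757524 = (2*(-6)*3)*1600 - 2757524 = -36*1600 - 2757524 = -57600 - 2757524 = -2815124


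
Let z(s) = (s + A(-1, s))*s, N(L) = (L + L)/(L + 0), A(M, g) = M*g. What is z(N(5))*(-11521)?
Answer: 0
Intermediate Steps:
N(L) = 2 (N(L) = (2*L)/L = 2)
z(s) = 0 (z(s) = (s - s)*s = 0*s = 0)
z(N(5))*(-11521) = 0*(-11521) = 0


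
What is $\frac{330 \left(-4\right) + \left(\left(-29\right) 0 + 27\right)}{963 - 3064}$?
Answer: $\frac{1293}{2101} \approx 0.61542$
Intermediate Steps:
$\frac{330 \left(-4\right) + \left(\left(-29\right) 0 + 27\right)}{963 - 3064} = \frac{-1320 + \left(0 + 27\right)}{-2101} = \left(-1320 + 27\right) \left(- \frac{1}{2101}\right) = \left(-1293\right) \left(- \frac{1}{2101}\right) = \frac{1293}{2101}$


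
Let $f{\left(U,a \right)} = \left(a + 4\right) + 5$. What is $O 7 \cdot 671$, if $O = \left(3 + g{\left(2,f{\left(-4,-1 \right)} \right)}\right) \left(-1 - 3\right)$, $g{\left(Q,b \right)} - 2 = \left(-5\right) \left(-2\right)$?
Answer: $-281820$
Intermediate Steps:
$f{\left(U,a \right)} = 9 + a$ ($f{\left(U,a \right)} = \left(4 + a\right) + 5 = 9 + a$)
$g{\left(Q,b \right)} = 12$ ($g{\left(Q,b \right)} = 2 - -10 = 2 + 10 = 12$)
$O = -60$ ($O = \left(3 + 12\right) \left(-1 - 3\right) = 15 \left(-4\right) = -60$)
$O 7 \cdot 671 = - 60 \cdot 7 \cdot 671 = \left(-60\right) 4697 = -281820$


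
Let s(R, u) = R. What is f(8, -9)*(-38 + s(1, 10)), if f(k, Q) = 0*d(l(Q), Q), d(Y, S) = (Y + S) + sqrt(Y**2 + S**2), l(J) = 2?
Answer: 0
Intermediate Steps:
d(Y, S) = S + Y + sqrt(S**2 + Y**2) (d(Y, S) = (S + Y) + sqrt(S**2 + Y**2) = S + Y + sqrt(S**2 + Y**2))
f(k, Q) = 0 (f(k, Q) = 0*(Q + 2 + sqrt(Q**2 + 2**2)) = 0*(Q + 2 + sqrt(Q**2 + 4)) = 0*(Q + 2 + sqrt(4 + Q**2)) = 0*(2 + Q + sqrt(4 + Q**2)) = 0)
f(8, -9)*(-38 + s(1, 10)) = 0*(-38 + 1) = 0*(-37) = 0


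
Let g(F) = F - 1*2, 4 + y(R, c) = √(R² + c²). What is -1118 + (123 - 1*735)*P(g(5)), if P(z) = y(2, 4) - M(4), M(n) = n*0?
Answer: 1330 - 1224*√5 ≈ -1406.9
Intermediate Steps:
y(R, c) = -4 + √(R² + c²)
M(n) = 0
g(F) = -2 + F (g(F) = F - 2 = -2 + F)
P(z) = -4 + 2*√5 (P(z) = (-4 + √(2² + 4²)) - 1*0 = (-4 + √(4 + 16)) + 0 = (-4 + √20) + 0 = (-4 + 2*√5) + 0 = -4 + 2*√5)
-1118 + (123 - 1*735)*P(g(5)) = -1118 + (123 - 1*735)*(-4 + 2*√5) = -1118 + (123 - 735)*(-4 + 2*√5) = -1118 - 612*(-4 + 2*√5) = -1118 + (2448 - 1224*√5) = 1330 - 1224*√5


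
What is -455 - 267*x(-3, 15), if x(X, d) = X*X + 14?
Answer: -6596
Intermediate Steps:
x(X, d) = 14 + X² (x(X, d) = X² + 14 = 14 + X²)
-455 - 267*x(-3, 15) = -455 - 267*(14 + (-3)²) = -455 - 267*(14 + 9) = -455 - 267*23 = -455 - 6141 = -6596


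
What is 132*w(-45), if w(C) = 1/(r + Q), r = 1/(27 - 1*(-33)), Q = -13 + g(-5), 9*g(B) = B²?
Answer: -2160/167 ≈ -12.934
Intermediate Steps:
g(B) = B²/9
Q = -92/9 (Q = -13 + (⅑)*(-5)² = -13 + (⅑)*25 = -13 + 25/9 = -92/9 ≈ -10.222)
r = 1/60 (r = 1/(27 + 33) = 1/60 ≈ 0.016667)
w(C) = -180/1837 (w(C) = 1/(1/60 - 92/9) = 1/(-1837/180) = -180/1837)
132*w(-45) = 132*(-180/1837) = -2160/167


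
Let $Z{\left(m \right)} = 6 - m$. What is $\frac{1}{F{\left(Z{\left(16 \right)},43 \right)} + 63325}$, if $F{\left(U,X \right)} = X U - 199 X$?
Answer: $\frac{1}{54338} \approx 1.8403 \cdot 10^{-5}$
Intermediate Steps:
$F{\left(U,X \right)} = - 199 X + U X$ ($F{\left(U,X \right)} = U X - 199 X = - 199 X + U X$)
$\frac{1}{F{\left(Z{\left(16 \right)},43 \right)} + 63325} = \frac{1}{43 \left(-199 + \left(6 - 16\right)\right) + 63325} = \frac{1}{43 \left(-199 - 10\right) + 63325} = \frac{1}{43 \left(-209\right) + 63325} = \frac{1}{-8987 + 63325} = \frac{1}{54338}$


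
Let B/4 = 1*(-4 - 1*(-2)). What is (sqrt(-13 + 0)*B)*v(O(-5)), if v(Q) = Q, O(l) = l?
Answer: 40*I*sqrt(13) ≈ 144.22*I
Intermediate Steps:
B = -8 (B = 4*(1*(-4 - 1*(-2))) = 4*(1*(-4 + 2)) = 4*(1*(-2)) = 4*(-2) = -8)
(sqrt(-13 + 0)*B)*v(O(-5)) = (sqrt(-13 + 0)*(-8))*(-5) = (sqrt(-13)*(-8))*(-5) = ((I*sqrt(13))*(-8))*(-5) = -8*I*sqrt(13)*(-5) = 40*I*sqrt(13)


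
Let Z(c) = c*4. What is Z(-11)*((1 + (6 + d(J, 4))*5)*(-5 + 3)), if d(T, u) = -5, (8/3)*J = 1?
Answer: 528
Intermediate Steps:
J = 3/8 (J = (3/8)*1 = 3/8 ≈ 0.37500)
Z(c) = 4*c
Z(-11)*((1 + (6 + d(J, 4))*5)*(-5 + 3)) = (4*(-11))*((1 + (6 - 5)*5)*(-5 + 3)) = -44*(1 + 1*5)*(-2) = -44*(1 + 5)*(-2) = -264*(-2) = -44*(-12) = 528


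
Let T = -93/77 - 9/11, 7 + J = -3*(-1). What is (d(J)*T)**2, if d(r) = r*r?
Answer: 6230016/5929 ≈ 1050.8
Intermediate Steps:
J = -4 (J = -7 - 3*(-1) = -7 + 3 = -4)
d(r) = r**2
T = -156/77 (T = -93*1/77 - 9*1/11 = -93/77 - 9/11 = -156/77 ≈ -2.0260)
(d(J)*T)**2 = ((-4)**2*(-156/77))**2 = (16*(-156/77))**2 = (-2496/77)**2 = 6230016/5929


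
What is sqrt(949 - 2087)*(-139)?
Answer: -139*I*sqrt(1138) ≈ -4689.1*I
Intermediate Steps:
sqrt(949 - 2087)*(-139) = sqrt(-1138)*(-139) = (I*sqrt(1138))*(-139) = -139*I*sqrt(1138)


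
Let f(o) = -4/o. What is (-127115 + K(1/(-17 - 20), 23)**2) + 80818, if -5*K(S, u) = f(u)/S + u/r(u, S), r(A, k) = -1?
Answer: -612132664/13225 ≈ -46286.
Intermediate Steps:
K(S, u) = u/5 + 4/(5*S*u) (K(S, u) = -((-4/u)/S + u/(-1))/5 = -(-4/(S*u) + u*(-1))/5 = -(-4/(S*u) - u)/5 = -(-u - 4/(S*u))/5 = u/5 + 4/(5*S*u))
(-127115 + K(1/(-17 - 20), 23)**2) + 80818 = (-127115 + ((1/5)*23 + (4/5)/(1/(-17 - 20)*23))**2) + 80818 = (-127115 + (23/5 + (4/5)*(1/23)/1/(-37))**2) + 80818 = (-127115 + (23/5 + (4/5)*(1/23)/(-1/37))**2) + 80818 = (-127115 + (23/5 + (4/5)*(-37)*(1/23))**2) + 80818 = (-127115 + (23/5 - 148/115)**2) + 80818 = (-127115 + (381/115)**2) + 80818 = (-127115 + 145161/13225) + 80818 = -1680950714/13225 + 80818 = -612132664/13225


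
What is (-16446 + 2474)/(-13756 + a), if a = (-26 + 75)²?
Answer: 13972/11355 ≈ 1.2305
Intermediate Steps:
a = 2401 (a = 49² = 2401)
(-16446 + 2474)/(-13756 + a) = (-16446 + 2474)/(-13756 + 2401) = -13972/(-11355) = -13972*(-1/11355) = 13972/11355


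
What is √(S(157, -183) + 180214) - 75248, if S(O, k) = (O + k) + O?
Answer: -75248 + √180345 ≈ -74823.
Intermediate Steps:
S(O, k) = k + 2*O
√(S(157, -183) + 180214) - 75248 = √((-183 + 2*157) + 180214) - 75248 = √((-183 + 314) + 180214) - 75248 = √(131 + 180214) - 75248 = √180345 - 75248 = -75248 + √180345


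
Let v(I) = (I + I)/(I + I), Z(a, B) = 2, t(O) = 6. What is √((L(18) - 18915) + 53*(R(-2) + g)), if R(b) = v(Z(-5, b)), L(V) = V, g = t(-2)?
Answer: I*√18526 ≈ 136.11*I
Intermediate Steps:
g = 6
v(I) = 1 (v(I) = (2*I)/((2*I)) = (2*I)*(1/(2*I)) = 1)
R(b) = 1
√((L(18) - 18915) + 53*(R(-2) + g)) = √((18 - 18915) + 53*(1 + 6)) = √(-18897 + 53*7) = √(-18897 + 371) = √(-18526) = I*√18526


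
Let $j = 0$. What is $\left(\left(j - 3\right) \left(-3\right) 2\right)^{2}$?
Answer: $324$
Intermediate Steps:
$\left(\left(j - 3\right) \left(-3\right) 2\right)^{2} = \left(\left(0 - 3\right) \left(-3\right) 2\right)^{2} = \left(\left(-3\right) \left(-3\right) 2\right)^{2} = \left(9 \cdot 2\right)^{2} = 18^{2} = 324$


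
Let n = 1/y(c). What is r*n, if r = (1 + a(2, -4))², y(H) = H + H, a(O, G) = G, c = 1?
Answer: 9/2 ≈ 4.5000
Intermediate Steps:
y(H) = 2*H
r = 9 (r = (1 - 4)² = (-3)² = 9)
n = ½ (n = 1/(2*1) = 1/2 = ½ ≈ 0.50000)
r*n = 9*(½) = 9/2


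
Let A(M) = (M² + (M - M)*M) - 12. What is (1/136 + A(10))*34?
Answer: 11969/4 ≈ 2992.3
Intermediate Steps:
A(M) = -12 + M² (A(M) = (M² + 0*M) - 12 = (M² + 0) - 12 = M² - 12 = -12 + M²)
(1/136 + A(10))*34 = (1/136 + (-12 + 10²))*34 = (1/136 + (-12 + 100))*34 = (1/136 + 88)*34 = (11969/136)*34 = 11969/4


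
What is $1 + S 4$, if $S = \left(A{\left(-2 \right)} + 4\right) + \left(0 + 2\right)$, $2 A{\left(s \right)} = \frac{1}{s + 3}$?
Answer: $27$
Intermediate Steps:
$A{\left(s \right)} = \frac{1}{2 \left(3 + s\right)}$ ($A{\left(s \right)} = \frac{1}{2 \left(s + 3\right)} = \frac{1}{2 \left(3 + s\right)}$)
$S = \frac{13}{2}$ ($S = \left(\frac{1}{2 \left(3 - 2\right)} + 4\right) + \left(0 + 2\right) = \left(\frac{1}{2 \cdot 1} + 4\right) + 2 = \left(\frac{1}{2} \cdot 1 + 4\right) + 2 = \left(\frac{1}{2} + 4\right) + 2 = \frac{9}{2} + 2 = \frac{13}{2} \approx 6.5$)
$1 + S 4 = 1 + \frac{13}{2} \cdot 4 = 1 + 26 = 27$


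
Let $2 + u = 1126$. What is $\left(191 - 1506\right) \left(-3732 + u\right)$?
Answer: $3429520$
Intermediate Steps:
$u = 1124$ ($u = -2 + 1126 = 1124$)
$\left(191 - 1506\right) \left(-3732 + u\right) = \left(191 - 1506\right) \left(-3732 + 1124\right) = \left(-1315\right) \left(-2608\right) = 3429520$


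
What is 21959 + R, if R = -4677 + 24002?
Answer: 41284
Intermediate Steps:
R = 19325
21959 + R = 21959 + 19325 = 41284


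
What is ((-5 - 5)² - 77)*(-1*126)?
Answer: -2898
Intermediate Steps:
((-5 - 5)² - 77)*(-1*126) = ((-10)² - 77)*(-126) = (100 - 77)*(-126) = 23*(-126) = -2898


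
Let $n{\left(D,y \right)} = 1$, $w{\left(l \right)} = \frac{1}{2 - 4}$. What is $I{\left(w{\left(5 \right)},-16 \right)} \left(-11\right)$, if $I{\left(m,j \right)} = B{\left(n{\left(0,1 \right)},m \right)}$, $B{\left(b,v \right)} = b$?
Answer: $-11$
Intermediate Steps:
$w{\left(l \right)} = - \frac{1}{2}$ ($w{\left(l \right)} = \frac{1}{-2} = - \frac{1}{2}$)
$I{\left(m,j \right)} = 1$
$I{\left(w{\left(5 \right)},-16 \right)} \left(-11\right) = 1 \left(-11\right) = -11$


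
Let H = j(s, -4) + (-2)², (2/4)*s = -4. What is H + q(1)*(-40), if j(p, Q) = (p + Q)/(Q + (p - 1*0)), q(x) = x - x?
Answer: 5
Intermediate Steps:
s = -8 (s = 2*(-4) = -8)
q(x) = 0
j(p, Q) = 1 (j(p, Q) = (Q + p)/(Q + (p + 0)) = (Q + p)/(Q + p) = 1)
H = 5 (H = 1 + (-2)² = 1 + 4 = 5)
H + q(1)*(-40) = 5 + 0*(-40) = 5 + 0 = 5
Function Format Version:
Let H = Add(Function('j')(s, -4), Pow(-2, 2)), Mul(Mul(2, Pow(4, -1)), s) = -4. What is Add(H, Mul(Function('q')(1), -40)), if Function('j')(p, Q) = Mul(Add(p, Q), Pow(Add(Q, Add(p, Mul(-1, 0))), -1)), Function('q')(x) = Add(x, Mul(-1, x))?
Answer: 5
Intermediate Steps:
s = -8 (s = Mul(2, -4) = -8)
Function('q')(x) = 0
Function('j')(p, Q) = 1 (Function('j')(p, Q) = Mul(Add(Q, p), Pow(Add(Q, Add(p, 0)), -1)) = Mul(Add(Q, p), Pow(Add(Q, p), -1)) = 1)
H = 5 (H = Add(1, Pow(-2, 2)) = Add(1, 4) = 5)
Add(H, Mul(Function('q')(1), -40)) = Add(5, Mul(0, -40)) = Add(5, 0) = 5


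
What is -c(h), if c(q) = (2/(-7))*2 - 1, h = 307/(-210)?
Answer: 11/7 ≈ 1.5714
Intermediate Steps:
h = -307/210 (h = 307*(-1/210) = -307/210 ≈ -1.4619)
c(q) = -11/7 (c(q) = (2*(-1/7))*2 - 1 = -2/7*2 - 1 = -4/7 - 1 = -11/7)
-c(h) = -1*(-11/7) = 11/7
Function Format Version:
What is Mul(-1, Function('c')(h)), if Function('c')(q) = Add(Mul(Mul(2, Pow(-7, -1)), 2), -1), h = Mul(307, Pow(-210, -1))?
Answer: Rational(11, 7) ≈ 1.5714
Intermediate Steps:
h = Rational(-307, 210) (h = Mul(307, Rational(-1, 210)) = Rational(-307, 210) ≈ -1.4619)
Function('c')(q) = Rational(-11, 7) (Function('c')(q) = Add(Mul(Mul(2, Rational(-1, 7)), 2), -1) = Add(Mul(Rational(-2, 7), 2), -1) = Add(Rational(-4, 7), -1) = Rational(-11, 7))
Mul(-1, Function('c')(h)) = Mul(-1, Rational(-11, 7)) = Rational(11, 7)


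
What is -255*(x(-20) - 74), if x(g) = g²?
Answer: -83130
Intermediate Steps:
-255*(x(-20) - 74) = -255*((-20)² - 74) = -255*(400 - 74) = -255*326 = -83130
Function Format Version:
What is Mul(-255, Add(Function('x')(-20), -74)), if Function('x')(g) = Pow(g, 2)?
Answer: -83130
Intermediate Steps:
Mul(-255, Add(Function('x')(-20), -74)) = Mul(-255, Add(Pow(-20, 2), -74)) = Mul(-255, Add(400, -74)) = Mul(-255, 326) = -83130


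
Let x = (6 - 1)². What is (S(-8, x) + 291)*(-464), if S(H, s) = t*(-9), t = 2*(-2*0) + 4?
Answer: -118320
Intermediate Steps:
t = 4 (t = 2*0 + 4 = 0 + 4 = 4)
x = 25 (x = 5² = 25)
S(H, s) = -36 (S(H, s) = 4*(-9) = -36)
(S(-8, x) + 291)*(-464) = (-36 + 291)*(-464) = 255*(-464) = -118320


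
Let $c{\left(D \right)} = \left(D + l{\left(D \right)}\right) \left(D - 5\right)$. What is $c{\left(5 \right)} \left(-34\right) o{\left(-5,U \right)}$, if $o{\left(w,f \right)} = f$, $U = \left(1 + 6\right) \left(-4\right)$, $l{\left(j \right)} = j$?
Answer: $0$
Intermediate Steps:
$U = -28$ ($U = 7 \left(-4\right) = -28$)
$c{\left(D \right)} = 2 D \left(-5 + D\right)$ ($c{\left(D \right)} = \left(D + D\right) \left(D - 5\right) = 2 D \left(-5 + D\right)$)
$c{\left(5 \right)} \left(-34\right) o{\left(-5,U \right)} = 2 \cdot 5 \left(-5 + 5\right) \left(-34\right) \left(-28\right) = 2 \cdot 5 \cdot 0 \left(-34\right) \left(-28\right) = 0 \left(-34\right) \left(-28\right) = 0 \left(-28\right) = 0$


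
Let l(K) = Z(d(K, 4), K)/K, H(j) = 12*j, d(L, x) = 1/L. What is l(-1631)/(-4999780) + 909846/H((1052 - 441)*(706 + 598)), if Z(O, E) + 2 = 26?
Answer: 309144495355023/3248580716158960 ≈ 0.095163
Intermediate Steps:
Z(O, E) = 24 (Z(O, E) = -2 + 26 = 24)
l(K) = 24/K
l(-1631)/(-4999780) + 909846/H((1052 - 441)*(706 + 598)) = (24/(-1631))/(-4999780) + 909846/((12*((1052 - 441)*(706 + 598)))) = (24*(-1/1631))*(-1/4999780) + 909846/((12*(611*1304))) = -24/1631*(-1/4999780) + 909846/((12*796744)) = 6/2038660295 + 909846/9560928 = 6/2038660295 + 909846*(1/9560928) = 6/2038660295 + 151641/1593488 = 309144495355023/3248580716158960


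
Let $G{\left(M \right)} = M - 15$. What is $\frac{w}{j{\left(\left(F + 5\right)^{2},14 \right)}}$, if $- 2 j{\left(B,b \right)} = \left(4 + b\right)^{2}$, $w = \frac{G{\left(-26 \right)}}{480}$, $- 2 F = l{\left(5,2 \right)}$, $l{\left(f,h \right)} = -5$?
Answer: $\frac{41}{77760} \approx 0.00052726$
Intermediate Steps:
$G{\left(M \right)} = -15 + M$
$F = \frac{5}{2}$ ($F = \left(- \frac{1}{2}\right) \left(-5\right) = \frac{5}{2} \approx 2.5$)
$w = - \frac{41}{480}$ ($w = \frac{-15 - 26}{480} = \left(-41\right) \frac{1}{480} = - \frac{41}{480} \approx -0.085417$)
$j{\left(B,b \right)} = - \frac{\left(4 + b\right)^{2}}{2}$
$\frac{w}{j{\left(\left(F + 5\right)^{2},14 \right)}} = - \frac{41}{480 \left(- \frac{\left(4 + 14\right)^{2}}{2}\right)} = - \frac{41}{480 \left(- \frac{18^{2}}{2}\right)} = - \frac{41}{480 \left(\left(- \frac{1}{2}\right) 324\right)} = - \frac{41}{480 \left(-162\right)} = \left(- \frac{41}{480}\right) \left(- \frac{1}{162}\right) = \frac{41}{77760}$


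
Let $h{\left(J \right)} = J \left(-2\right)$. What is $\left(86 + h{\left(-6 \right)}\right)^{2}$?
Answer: $9604$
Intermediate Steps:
$h{\left(J \right)} = - 2 J$
$\left(86 + h{\left(-6 \right)}\right)^{2} = \left(86 - -12\right)^{2} = \left(86 + 12\right)^{2} = 98^{2} = 9604$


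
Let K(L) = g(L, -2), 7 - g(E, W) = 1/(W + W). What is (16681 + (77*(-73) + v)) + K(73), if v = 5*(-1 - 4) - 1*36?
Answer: 44025/4 ≈ 11006.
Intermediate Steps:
g(E, W) = 7 - 1/(2*W) (g(E, W) = 7 - 1/(W + W) = 7 - 1/(2*W))
K(L) = 29/4 (K(L) = 7 - ½/(-2) = 7 - ½*(-½) = 7 + ¼ = 29/4)
v = -61 (v = 5*(-5) - 36 = -25 - 36 = -61)
(16681 + (77*(-73) + v)) + K(73) = (16681 + (77*(-73) - 61)) + 29/4 = (16681 + (-5621 - 61)) + 29/4 = (16681 - 5682) + 29/4 = 10999 + 29/4 = 44025/4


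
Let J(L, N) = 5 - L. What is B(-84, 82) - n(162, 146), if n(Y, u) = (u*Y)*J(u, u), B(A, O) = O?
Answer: 3335014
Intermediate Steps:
n(Y, u) = Y*u*(5 - u) (n(Y, u) = (u*Y)*(5 - u) = (Y*u)*(5 - u) = Y*u*(5 - u))
B(-84, 82) - n(162, 146) = 82 - 162*146*(5 - 1*146) = 82 - 162*146*(5 - 146) = 82 - 162*146*(-141) = 82 - 1*(-3334932) = 82 + 3334932 = 3335014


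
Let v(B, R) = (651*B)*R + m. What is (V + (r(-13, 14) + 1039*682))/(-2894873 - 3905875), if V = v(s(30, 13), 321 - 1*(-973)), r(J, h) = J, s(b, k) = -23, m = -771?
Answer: 1555604/566729 ≈ 2.7449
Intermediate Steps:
v(B, R) = -771 + 651*B*R (v(B, R) = (651*B)*R - 771 = 651*B*R - 771 = -771 + 651*B*R)
V = -19375833 (V = -771 + 651*(-23)*(321 - 1*(-973)) = -771 + 651*(-23)*(321 + 973) = -771 + 651*(-23)*1294 = -771 - 19375062 = -19375833)
(V + (r(-13, 14) + 1039*682))/(-2894873 - 3905875) = (-19375833 + (-13 + 1039*682))/(-2894873 - 3905875) = (-19375833 + (-13 + 708598))/(-6800748) = (-19375833 + 708585)*(-1/6800748) = -18667248*(-1/6800748) = 1555604/566729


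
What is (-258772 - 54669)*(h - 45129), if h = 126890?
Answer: -25627249601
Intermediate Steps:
(-258772 - 54669)*(h - 45129) = (-258772 - 54669)*(126890 - 45129) = -313441*81761 = -25627249601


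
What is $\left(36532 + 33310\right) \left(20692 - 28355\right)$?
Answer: $-535199246$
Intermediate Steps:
$\left(36532 + 33310\right) \left(20692 - 28355\right) = 69842 \left(-7663\right) = -535199246$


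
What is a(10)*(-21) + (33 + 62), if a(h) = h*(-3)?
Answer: 725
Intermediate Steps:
a(h) = -3*h
a(10)*(-21) + (33 + 62) = -3*10*(-21) + (33 + 62) = -30*(-21) + 95 = 630 + 95 = 725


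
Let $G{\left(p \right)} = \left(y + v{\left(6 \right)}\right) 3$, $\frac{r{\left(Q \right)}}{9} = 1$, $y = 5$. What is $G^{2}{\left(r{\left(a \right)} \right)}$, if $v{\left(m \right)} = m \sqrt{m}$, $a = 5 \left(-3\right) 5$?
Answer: $2169 + 540 \sqrt{6} \approx 3491.7$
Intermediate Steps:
$a = -75$ ($a = \left(-15\right) 5 = -75$)
$r{\left(Q \right)} = 9$ ($r{\left(Q \right)} = 9 \cdot 1 = 9$)
$v{\left(m \right)} = m^{\frac{3}{2}}$
$G{\left(p \right)} = 15 + 18 \sqrt{6}$ ($G{\left(p \right)} = \left(5 + 6^{\frac{3}{2}}\right) 3 = \left(5 + 6 \sqrt{6}\right) 3 = 15 + 18 \sqrt{6}$)
$G^{2}{\left(r{\left(a \right)} \right)} = \left(15 + 18 \sqrt{6}\right)^{2}$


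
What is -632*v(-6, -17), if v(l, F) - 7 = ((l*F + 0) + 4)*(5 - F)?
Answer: -1478248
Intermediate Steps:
v(l, F) = 7 + (4 + F*l)*(5 - F) (v(l, F) = 7 + ((l*F + 0) + 4)*(5 - F) = 7 + ((F*l + 0) + 4)*(5 - F) = 7 + (F*l + 4)*(5 - F) = 7 + (4 + F*l)*(5 - F))
-632*v(-6, -17) = -632*(27 - 4*(-17) - 1*(-6)*(-17)² + 5*(-17)*(-6)) = -632*(27 + 68 - 1*(-6)*289 + 510) = -632*(27 + 68 + 1734 + 510) = -632*2339 = -1478248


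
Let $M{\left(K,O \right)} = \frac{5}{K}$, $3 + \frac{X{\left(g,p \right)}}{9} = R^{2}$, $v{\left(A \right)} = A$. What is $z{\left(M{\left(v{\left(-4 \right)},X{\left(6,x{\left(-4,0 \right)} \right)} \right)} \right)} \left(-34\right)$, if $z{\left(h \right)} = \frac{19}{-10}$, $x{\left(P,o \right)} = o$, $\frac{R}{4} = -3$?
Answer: $\frac{323}{5} \approx 64.6$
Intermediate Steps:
$R = -12$ ($R = 4 \left(-3\right) = -12$)
$X{\left(g,p \right)} = 1269$ ($X{\left(g,p \right)} = -27 + 9 \left(-12\right)^{2} = -27 + 9 \cdot 144 = -27 + 1296 = 1269$)
$z{\left(h \right)} = - \frac{19}{10}$ ($z{\left(h \right)} = 19 \left(- \frac{1}{10}\right) = - \frac{19}{10}$)
$z{\left(M{\left(v{\left(-4 \right)},X{\left(6,x{\left(-4,0 \right)} \right)} \right)} \right)} \left(-34\right) = \left(- \frac{19}{10}\right) \left(-34\right) = \frac{323}{5}$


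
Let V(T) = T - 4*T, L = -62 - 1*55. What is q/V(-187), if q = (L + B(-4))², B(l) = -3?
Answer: 4800/187 ≈ 25.668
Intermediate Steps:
L = -117 (L = -62 - 55 = -117)
V(T) = -3*T
q = 14400 (q = (-117 - 3)² = (-120)² = 14400)
q/V(-187) = 14400/((-3*(-187))) = 14400/561 = 14400*(1/561) = 4800/187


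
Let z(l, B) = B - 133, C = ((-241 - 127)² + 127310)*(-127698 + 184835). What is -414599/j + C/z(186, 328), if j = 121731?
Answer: 609135102757031/7912515 ≈ 7.6984e+7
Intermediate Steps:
C = 15011832558 (C = ((-368)² + 127310)*57137 = (135424 + 127310)*57137 = 262734*57137 = 15011832558)
z(l, B) = -133 + B
-414599/j + C/z(186, 328) = -414599/121731 + 15011832558/(-133 + 328) = -414599*1/121731 + 15011832558/195 = -414599/121731 + 15011832558*(1/195) = -414599/121731 + 5003944186/65 = 609135102757031/7912515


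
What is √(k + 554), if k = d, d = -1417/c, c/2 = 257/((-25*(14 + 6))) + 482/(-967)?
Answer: 2*√702437809/1497 ≈ 35.409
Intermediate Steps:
c = -489519/241750 (c = 2*(257/((-25*(14 + 6))) + 482/(-967)) = 2*(257/((-25*20)) + 482*(-1/967)) = 2*(257/(-500) - 482/967) = 2*(257*(-1/500) - 482/967) = 2*(-257/500 - 482/967) = 2*(-489519/483500) = -489519/241750 ≈ -2.0249)
d = 3142750/4491 (d = -1417/(-489519/241750) = -1417*(-241750/489519) = 3142750/4491 ≈ 699.79)
k = 3142750/4491 ≈ 699.79
√(k + 554) = √(3142750/4491 + 554) = √(5630764/4491) = 2*√702437809/1497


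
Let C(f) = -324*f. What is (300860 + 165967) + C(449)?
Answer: 321351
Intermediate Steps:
(300860 + 165967) + C(449) = (300860 + 165967) - 324*449 = 466827 - 145476 = 321351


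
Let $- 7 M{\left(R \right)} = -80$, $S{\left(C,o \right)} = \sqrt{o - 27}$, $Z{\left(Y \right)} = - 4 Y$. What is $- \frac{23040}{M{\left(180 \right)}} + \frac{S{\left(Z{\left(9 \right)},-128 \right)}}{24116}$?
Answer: $-2016 + \frac{i \sqrt{155}}{24116} \approx -2016.0 + 0.00051625 i$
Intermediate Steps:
$S{\left(C,o \right)} = \sqrt{-27 + o}$
$M{\left(R \right)} = \frac{80}{7}$ ($M{\left(R \right)} = \left(- \frac{1}{7}\right) \left(-80\right) = \frac{80}{7}$)
$- \frac{23040}{M{\left(180 \right)}} + \frac{S{\left(Z{\left(9 \right)},-128 \right)}}{24116} = - \frac{23040}{\frac{80}{7}} + \frac{\sqrt{-27 - 128}}{24116} = \left(-23040\right) \frac{7}{80} + \sqrt{-155} \cdot \frac{1}{24116} = -2016 + i \sqrt{155} \cdot \frac{1}{24116} = -2016 + \frac{i \sqrt{155}}{24116}$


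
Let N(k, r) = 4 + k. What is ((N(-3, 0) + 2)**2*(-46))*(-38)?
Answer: 15732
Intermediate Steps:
((N(-3, 0) + 2)**2*(-46))*(-38) = (((4 - 3) + 2)**2*(-46))*(-38) = ((1 + 2)**2*(-46))*(-38) = (3**2*(-46))*(-38) = (9*(-46))*(-38) = -414*(-38) = 15732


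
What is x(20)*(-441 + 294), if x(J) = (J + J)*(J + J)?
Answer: -235200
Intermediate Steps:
x(J) = 4*J² (x(J) = (2*J)*(2*J) = 4*J²)
x(20)*(-441 + 294) = (4*20²)*(-441 + 294) = (4*400)*(-147) = 1600*(-147) = -235200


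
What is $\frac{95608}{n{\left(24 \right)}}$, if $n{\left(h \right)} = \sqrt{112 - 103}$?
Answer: $\frac{95608}{3} \approx 31869.0$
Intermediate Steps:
$n{\left(h \right)} = 3$ ($n{\left(h \right)} = \sqrt{9} = 3$)
$\frac{95608}{n{\left(24 \right)}} = \frac{95608}{3}$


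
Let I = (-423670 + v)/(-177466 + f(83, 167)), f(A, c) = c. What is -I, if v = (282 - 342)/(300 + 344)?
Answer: -68210885/28545139 ≈ -2.3896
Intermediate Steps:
v = -15/161 (v = -60/644 = (1/644)*(-60) = -15/161 ≈ -0.093168)
I = 68210885/28545139 (I = (-423670 - 15/161)/(-177466 + 167) = -68210885/161/(-177299) = -68210885/161*(-1/177299) = 68210885/28545139 ≈ 2.3896)
-I = -1*68210885/28545139 = -68210885/28545139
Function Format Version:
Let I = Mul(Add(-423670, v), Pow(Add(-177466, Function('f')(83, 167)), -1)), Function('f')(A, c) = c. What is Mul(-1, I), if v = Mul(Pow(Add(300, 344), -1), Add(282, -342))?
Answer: Rational(-68210885, 28545139) ≈ -2.3896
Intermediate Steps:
v = Rational(-15, 161) (v = Mul(Pow(644, -1), -60) = Mul(Rational(1, 644), -60) = Rational(-15, 161) ≈ -0.093168)
I = Rational(68210885, 28545139) (I = Mul(Add(-423670, Rational(-15, 161)), Pow(Add(-177466, 167), -1)) = Mul(Rational(-68210885, 161), Pow(-177299, -1)) = Mul(Rational(-68210885, 161), Rational(-1, 177299)) = Rational(68210885, 28545139) ≈ 2.3896)
Mul(-1, I) = Mul(-1, Rational(68210885, 28545139)) = Rational(-68210885, 28545139)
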